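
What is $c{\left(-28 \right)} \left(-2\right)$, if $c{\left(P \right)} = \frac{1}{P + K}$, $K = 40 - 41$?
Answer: $\frac{2}{29} \approx 0.068966$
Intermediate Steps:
$K = -1$
$c{\left(P \right)} = \frac{1}{-1 + P}$ ($c{\left(P \right)} = \frac{1}{P - 1} = \frac{1}{-1 + P}$)
$c{\left(-28 \right)} \left(-2\right) = \frac{1}{-1 - 28} \left(-2\right) = \frac{1}{-29} \left(-2\right) = \left(- \frac{1}{29}\right) \left(-2\right) = \frac{2}{29}$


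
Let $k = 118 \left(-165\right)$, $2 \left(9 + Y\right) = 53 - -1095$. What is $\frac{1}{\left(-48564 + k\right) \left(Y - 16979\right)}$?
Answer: $\frac{1}{1116710076} \approx 8.9549 \cdot 10^{-10}$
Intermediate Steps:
$Y = 565$ ($Y = -9 + \frac{53 - -1095}{2} = -9 + \frac{53 + 1095}{2} = -9 + \frac{1}{2} \cdot 1148 = -9 + 574 = 565$)
$k = -19470$
$\frac{1}{\left(-48564 + k\right) \left(Y - 16979\right)} = \frac{1}{\left(-48564 - 19470\right) \left(565 - 16979\right)} = \frac{1}{\left(-68034\right) \left(-16414\right)} = \frac{1}{1116710076}$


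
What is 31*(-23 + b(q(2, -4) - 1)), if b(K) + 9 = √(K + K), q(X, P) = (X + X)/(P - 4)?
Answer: -992 + 31*I*√3 ≈ -992.0 + 53.694*I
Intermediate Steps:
q(X, P) = 2*X/(-4 + P) (q(X, P) = (2*X)/(-4 + P) = 2*X/(-4 + P))
b(K) = -9 + √2*√K (b(K) = -9 + √(K + K) = -9 + √(2*K) = -9 + √2*√K)
31*(-23 + b(q(2, -4) - 1)) = 31*(-23 + (-9 + √2*√(2*2/(-4 - 4) - 1))) = 31*(-23 + (-9 + √2*√(2*2/(-8) - 1))) = 31*(-23 + (-9 + √2*√(2*2*(-⅛) - 1))) = 31*(-23 + (-9 + √2*√(-½ - 1))) = 31*(-23 + (-9 + √2*√(-3/2))) = 31*(-23 + (-9 + √2*(I*√6/2))) = 31*(-23 + (-9 + I*√3)) = 31*(-32 + I*√3) = -992 + 31*I*√3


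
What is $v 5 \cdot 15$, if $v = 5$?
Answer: $375$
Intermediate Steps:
$v 5 \cdot 15 = 5 \cdot 5 \cdot 15 = 25 \cdot 15 = 375$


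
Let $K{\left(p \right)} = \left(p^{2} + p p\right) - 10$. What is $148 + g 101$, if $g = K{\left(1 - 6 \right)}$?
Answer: $4188$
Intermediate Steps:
$K{\left(p \right)} = -10 + 2 p^{2}$ ($K{\left(p \right)} = \left(p^{2} + p^{2}\right) - 10 = 2 p^{2} - 10 = -10 + 2 p^{2}$)
$g = 40$ ($g = -10 + 2 \left(1 - 6\right)^{2} = -10 + 2 \left(-5\right)^{2} = -10 + 2 \cdot 25 = -10 + 50 = 40$)
$148 + g 101 = 148 + 40 \cdot 101 = 148 + 4040 = 4188$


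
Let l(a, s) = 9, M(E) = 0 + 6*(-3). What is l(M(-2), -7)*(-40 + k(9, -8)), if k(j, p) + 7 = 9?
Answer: -342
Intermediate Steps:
k(j, p) = 2 (k(j, p) = -7 + 9 = 2)
M(E) = -18 (M(E) = 0 - 18 = -18)
l(M(-2), -7)*(-40 + k(9, -8)) = 9*(-40 + 2) = 9*(-38) = -342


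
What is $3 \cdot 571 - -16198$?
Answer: $17911$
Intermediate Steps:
$3 \cdot 571 - -16198 = 1713 + 16198 = 17911$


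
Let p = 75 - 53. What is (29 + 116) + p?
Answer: 167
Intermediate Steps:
p = 22
(29 + 116) + p = (29 + 116) + 22 = 145 + 22 = 167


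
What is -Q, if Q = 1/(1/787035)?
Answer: -787035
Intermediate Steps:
Q = 787035 (Q = 1/(1/787035) = 787035)
-Q = -1*787035 = -787035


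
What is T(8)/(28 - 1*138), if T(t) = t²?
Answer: -32/55 ≈ -0.58182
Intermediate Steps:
T(8)/(28 - 1*138) = 8²/(28 - 1*138) = 64/(28 - 138) = 64/(-110) = 64*(-1/110) = -32/55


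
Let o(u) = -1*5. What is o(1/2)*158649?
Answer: -793245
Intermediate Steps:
o(u) = -5
o(1/2)*158649 = -5*158649 = -793245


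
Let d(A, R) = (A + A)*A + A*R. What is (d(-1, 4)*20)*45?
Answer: -1800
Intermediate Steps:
d(A, R) = 2*A² + A*R (d(A, R) = (2*A)*A + A*R = 2*A² + A*R)
(d(-1, 4)*20)*45 = (-(4 + 2*(-1))*20)*45 = (-(4 - 2)*20)*45 = (-1*2*20)*45 = -2*20*45 = -40*45 = -1800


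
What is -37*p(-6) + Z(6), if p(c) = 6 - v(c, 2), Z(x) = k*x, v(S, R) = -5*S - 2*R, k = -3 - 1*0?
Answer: 722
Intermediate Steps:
k = -3 (k = -3 + 0 = -3)
Z(x) = -3*x
p(c) = 10 + 5*c (p(c) = 6 - (-5*c - 2*2) = 6 - (-5*c - 4) = 6 - (-4 - 5*c) = 6 + (4 + 5*c) = 10 + 5*c)
-37*p(-6) + Z(6) = -37*(10 + 5*(-6)) - 3*6 = -37*(10 - 30) - 18 = -37*(-20) - 18 = 740 - 18 = 722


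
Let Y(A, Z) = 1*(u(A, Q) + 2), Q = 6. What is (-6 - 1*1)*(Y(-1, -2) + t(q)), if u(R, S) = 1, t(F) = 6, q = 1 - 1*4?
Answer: -63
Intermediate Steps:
q = -3 (q = 1 - 4 = -3)
Y(A, Z) = 3 (Y(A, Z) = 1*(1 + 2) = 1*3 = 3)
(-6 - 1*1)*(Y(-1, -2) + t(q)) = (-6 - 1*1)*(3 + 6) = (-6 - 1)*9 = -7*9 = -63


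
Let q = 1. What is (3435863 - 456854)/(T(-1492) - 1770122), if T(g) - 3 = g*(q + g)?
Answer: 2979009/454453 ≈ 6.5552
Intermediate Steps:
T(g) = 3 + g*(1 + g)
(3435863 - 456854)/(T(-1492) - 1770122) = (3435863 - 456854)/((3 - 1492 + (-1492)²) - 1770122) = 2979009/((3 - 1492 + 2226064) - 1770122) = 2979009/(2224575 - 1770122) = 2979009/454453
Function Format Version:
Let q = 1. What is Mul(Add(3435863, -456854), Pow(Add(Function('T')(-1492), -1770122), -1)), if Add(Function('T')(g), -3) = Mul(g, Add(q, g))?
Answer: Rational(2979009, 454453) ≈ 6.5552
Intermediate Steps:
Function('T')(g) = Add(3, Mul(g, Add(1, g)))
Mul(Add(3435863, -456854), Pow(Add(Function('T')(-1492), -1770122), -1)) = Mul(Add(3435863, -456854), Pow(Add(Add(3, -1492, Pow(-1492, 2)), -1770122), -1)) = Mul(2979009, Pow(Add(Add(3, -1492, 2226064), -1770122), -1)) = Mul(2979009, Pow(Add(2224575, -1770122), -1)) = Mul(2979009, Pow(454453, -1)) = Mul(2979009, Rational(1, 454453)) = Rational(2979009, 454453)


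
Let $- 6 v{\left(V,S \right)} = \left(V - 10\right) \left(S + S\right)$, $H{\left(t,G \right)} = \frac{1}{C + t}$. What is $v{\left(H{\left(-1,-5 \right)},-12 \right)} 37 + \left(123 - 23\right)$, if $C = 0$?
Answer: $-1528$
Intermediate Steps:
$H{\left(t,G \right)} = \frac{1}{t}$ ($H{\left(t,G \right)} = \frac{1}{0 + t} = \frac{1}{t}$)
$v{\left(V,S \right)} = - \frac{S \left(-10 + V\right)}{3}$ ($v{\left(V,S \right)} = - \frac{\left(V - 10\right) \left(S + S\right)}{6} = - \frac{\left(-10 + V\right) 2 S}{6} = - \frac{2 S \left(-10 + V\right)}{6} = - \frac{S \left(-10 + V\right)}{3}$)
$v{\left(H{\left(-1,-5 \right)},-12 \right)} 37 + \left(123 - 23\right) = \frac{1}{3} \left(-12\right) \left(10 - \frac{1}{-1}\right) 37 + \left(123 - 23\right) = \frac{1}{3} \left(-12\right) \left(10 - -1\right) 37 + \left(123 - 23\right) = \frac{1}{3} \left(-12\right) \left(10 + 1\right) 37 + 100 = \frac{1}{3} \left(-12\right) 11 \cdot 37 + 100 = \left(-44\right) 37 + 100 = -1628 + 100 = -1528$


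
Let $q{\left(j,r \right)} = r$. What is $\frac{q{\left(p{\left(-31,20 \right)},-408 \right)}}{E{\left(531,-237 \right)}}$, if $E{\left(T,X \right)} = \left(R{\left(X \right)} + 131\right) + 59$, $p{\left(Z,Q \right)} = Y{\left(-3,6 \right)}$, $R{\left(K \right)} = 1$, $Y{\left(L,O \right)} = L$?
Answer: $- \frac{408}{191} \approx -2.1361$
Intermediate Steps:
$p{\left(Z,Q \right)} = -3$
$E{\left(T,X \right)} = 191$ ($E{\left(T,X \right)} = \left(1 + 131\right) + 59 = 132 + 59 = 191$)
$\frac{q{\left(p{\left(-31,20 \right)},-408 \right)}}{E{\left(531,-237 \right)}} = - \frac{408}{191}$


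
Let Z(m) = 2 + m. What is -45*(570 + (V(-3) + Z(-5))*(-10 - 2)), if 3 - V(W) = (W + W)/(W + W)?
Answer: -26190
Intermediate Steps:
V(W) = 2 (V(W) = 3 - (W + W)/(W + W) = 3 - 2*W/(2*W) = 3 - 2*W*1/(2*W) = 3 - 1*1 = 3 - 1 = 2)
-45*(570 + (V(-3) + Z(-5))*(-10 - 2)) = -45*(570 + (2 + (2 - 5))*(-10 - 2)) = -45*(570 + (2 - 3)*(-12)) = -45*(570 - 1*(-12)) = -45*(570 + 12) = -45*582 = -26190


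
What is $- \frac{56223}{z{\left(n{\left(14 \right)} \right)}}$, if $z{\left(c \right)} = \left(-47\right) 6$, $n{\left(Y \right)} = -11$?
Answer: $\frac{18741}{94} \approx 199.37$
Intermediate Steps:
$z{\left(c \right)} = -282$
$- \frac{56223}{z{\left(n{\left(14 \right)} \right)}} = - \frac{56223}{-282} = \left(-56223\right) \left(- \frac{1}{282}\right) = \frac{18741}{94}$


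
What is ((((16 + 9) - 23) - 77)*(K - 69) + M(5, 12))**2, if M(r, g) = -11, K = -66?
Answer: 102292996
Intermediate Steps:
((((16 + 9) - 23) - 77)*(K - 69) + M(5, 12))**2 = ((((16 + 9) - 23) - 77)*(-66 - 69) - 11)**2 = (((25 - 23) - 77)*(-135) - 11)**2 = ((2 - 77)*(-135) - 11)**2 = (-75*(-135) - 11)**2 = (10125 - 11)**2 = 10114**2 = 102292996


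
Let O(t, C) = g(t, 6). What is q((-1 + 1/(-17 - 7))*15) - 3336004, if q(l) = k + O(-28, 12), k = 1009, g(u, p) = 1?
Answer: -3334994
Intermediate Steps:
O(t, C) = 1
q(l) = 1010 (q(l) = 1009 + 1 = 1010)
q((-1 + 1/(-17 - 7))*15) - 3336004 = 1010 - 3336004 = -3334994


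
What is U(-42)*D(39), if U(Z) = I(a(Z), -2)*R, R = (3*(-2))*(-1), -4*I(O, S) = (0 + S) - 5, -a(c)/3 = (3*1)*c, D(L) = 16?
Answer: 168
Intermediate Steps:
a(c) = -9*c (a(c) = -3*3*1*c = -9*c)
I(O, S) = 5/4 - S/4 (I(O, S) = -((0 + S) - 5)/4 = -(S - 5)/4 = -(-5 + S)/4 = 5/4 - S/4)
R = 6 (R = -6*(-1) = 6)
U(Z) = 21/2 (U(Z) = (5/4 - ¼*(-2))*6 = (5/4 + ½)*6 = (7/4)*6 = 21/2)
U(-42)*D(39) = (21/2)*16 = 168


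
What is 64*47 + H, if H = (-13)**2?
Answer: 3177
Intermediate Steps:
H = 169
64*47 + H = 64*47 + 169 = 3008 + 169 = 3177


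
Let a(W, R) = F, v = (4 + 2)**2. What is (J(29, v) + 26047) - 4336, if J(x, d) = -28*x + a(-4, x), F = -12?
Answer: 20887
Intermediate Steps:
v = 36 (v = 6**2 = 36)
a(W, R) = -12
J(x, d) = -12 - 28*x (J(x, d) = -28*x - 12 = -12 - 28*x)
(J(29, v) + 26047) - 4336 = ((-12 - 28*29) + 26047) - 4336 = ((-12 - 812) + 26047) - 4336 = (-824 + 26047) - 4336 = 25223 - 4336 = 20887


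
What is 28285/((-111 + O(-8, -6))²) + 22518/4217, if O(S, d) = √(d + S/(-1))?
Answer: 4887142146133/639962478137 + 6279270*√2/151757761 ≈ 7.6951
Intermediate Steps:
O(S, d) = √(d - S) (O(S, d) = √(d + S*(-1)) = √(d - S))
28285/((-111 + O(-8, -6))²) + 22518/4217 = 28285/((-111 + √(-6 - 1*(-8)))²) + 22518/4217 = 28285/((-111 + √(-6 + 8))²) + 22518*(1/4217) = 28285/((-111 + √2)²) + 22518/4217 = 28285/(-111 + √2)² + 22518/4217 = 22518/4217 + 28285/(-111 + √2)²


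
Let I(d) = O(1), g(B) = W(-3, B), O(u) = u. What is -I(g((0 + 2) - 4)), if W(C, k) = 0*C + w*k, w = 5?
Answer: -1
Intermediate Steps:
W(C, k) = 5*k (W(C, k) = 0*C + 5*k = 0 + 5*k = 5*k)
g(B) = 5*B
I(d) = 1
-I(g((0 + 2) - 4)) = -1*1 = -1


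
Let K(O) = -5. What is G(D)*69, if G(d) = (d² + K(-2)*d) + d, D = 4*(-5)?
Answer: 33120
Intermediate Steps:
D = -20
G(d) = d² - 4*d (G(d) = (d² - 5*d) + d = d² - 4*d)
G(D)*69 = -20*(-4 - 20)*69 = -20*(-24)*69 = 480*69 = 33120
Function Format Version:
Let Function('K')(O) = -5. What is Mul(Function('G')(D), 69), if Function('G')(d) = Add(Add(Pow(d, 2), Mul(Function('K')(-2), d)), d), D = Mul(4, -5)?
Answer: 33120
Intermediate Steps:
D = -20
Function('G')(d) = Add(Pow(d, 2), Mul(-4, d)) (Function('G')(d) = Add(Add(Pow(d, 2), Mul(-5, d)), d) = Add(Pow(d, 2), Mul(-4, d)))
Mul(Function('G')(D), 69) = Mul(Mul(-20, Add(-4, -20)), 69) = Mul(Mul(-20, -24), 69) = Mul(480, 69) = 33120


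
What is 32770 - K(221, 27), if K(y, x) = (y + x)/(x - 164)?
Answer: 4489738/137 ≈ 32772.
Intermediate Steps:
K(y, x) = (x + y)/(-164 + x)
32770 - K(221, 27) = 32770 - (27 + 221)/(-164 + 27) = 32770 - 248/(-137) = 32770 - (-1)*248/137 = 32770 - 1*(-248/137) = 32770 + 248/137 = 4489738/137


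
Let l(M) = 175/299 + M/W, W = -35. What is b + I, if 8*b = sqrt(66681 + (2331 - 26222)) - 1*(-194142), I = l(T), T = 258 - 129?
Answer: 1015718231/41860 + sqrt(42790)/8 ≈ 24291.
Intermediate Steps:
T = 129
l(M) = 175/299 - M/35 (l(M) = 175/299 + M/(-35) = 175*(1/299) + M*(-1/35) = 175/299 - M/35)
I = -32446/10465 (I = 175/299 - 1/35*129 = 175/299 - 129/35 = -32446/10465 ≈ -3.1004)
b = 97071/4 + sqrt(42790)/8 (b = (sqrt(66681 + (2331 - 26222)) - 1*(-194142))/8 = (sqrt(66681 - 23891) + 194142)/8 = (sqrt(42790) + 194142)/8 = (194142 + sqrt(42790))/8 = 97071/4 + sqrt(42790)/8 ≈ 24294.)
b + I = (97071/4 + sqrt(42790)/8) - 32446/10465 = 1015718231/41860 + sqrt(42790)/8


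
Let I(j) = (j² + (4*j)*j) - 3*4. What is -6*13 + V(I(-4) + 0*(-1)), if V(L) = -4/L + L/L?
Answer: -1310/17 ≈ -77.059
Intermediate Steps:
I(j) = -12 + 5*j² (I(j) = (j² + 4*j²) - 12 = 5*j² - 12 = -12 + 5*j²)
V(L) = 1 - 4/L (V(L) = -4/L + 1 = 1 - 4/L)
-6*13 + V(I(-4) + 0*(-1)) = -6*13 + (-4 + ((-12 + 5*(-4)²) + 0*(-1)))/((-12 + 5*(-4)²) + 0*(-1)) = -78 + (-4 + ((-12 + 5*16) + 0))/((-12 + 5*16) + 0) = -78 + (-4 + ((-12 + 80) + 0))/((-12 + 80) + 0) = -78 + (-4 + (68 + 0))/(68 + 0) = -78 + (-4 + 68)/68 = -78 + (1/68)*64 = -78 + 16/17 = -1310/17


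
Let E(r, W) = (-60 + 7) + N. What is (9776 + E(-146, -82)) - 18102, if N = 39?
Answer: -8340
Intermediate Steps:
E(r, W) = -14 (E(r, W) = (-60 + 7) + 39 = -53 + 39 = -14)
(9776 + E(-146, -82)) - 18102 = (9776 - 14) - 18102 = 9762 - 18102 = -8340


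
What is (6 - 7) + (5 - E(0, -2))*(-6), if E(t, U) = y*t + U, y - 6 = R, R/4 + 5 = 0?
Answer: -43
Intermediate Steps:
R = -20 (R = -20 + 4*0 = -20 + 0 = -20)
y = -14 (y = 6 - 20 = -14)
E(t, U) = U - 14*t (E(t, U) = -14*t + U = U - 14*t)
(6 - 7) + (5 - E(0, -2))*(-6) = (6 - 7) + (5 - (-2 - 14*0))*(-6) = -1 + (5 - (-2 + 0))*(-6) = -1 + (5 - 1*(-2))*(-6) = -1 + (5 + 2)*(-6) = -1 + 7*(-6) = -1 - 42 = -43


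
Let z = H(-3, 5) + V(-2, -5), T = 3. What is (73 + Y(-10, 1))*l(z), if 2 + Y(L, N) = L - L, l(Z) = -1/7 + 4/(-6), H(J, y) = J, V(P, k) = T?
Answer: -1207/21 ≈ -57.476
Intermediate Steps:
V(P, k) = 3
z = 0 (z = -3 + 3 = 0)
l(Z) = -17/21 (l(Z) = -1*1/7 + 4*(-1/6) = -1/7 - 2/3 = -17/21)
Y(L, N) = -2 (Y(L, N) = -2 + (L - L) = -2 + 0 = -2)
(73 + Y(-10, 1))*l(z) = (73 - 2)*(-17/21) = 71*(-17/21) = -1207/21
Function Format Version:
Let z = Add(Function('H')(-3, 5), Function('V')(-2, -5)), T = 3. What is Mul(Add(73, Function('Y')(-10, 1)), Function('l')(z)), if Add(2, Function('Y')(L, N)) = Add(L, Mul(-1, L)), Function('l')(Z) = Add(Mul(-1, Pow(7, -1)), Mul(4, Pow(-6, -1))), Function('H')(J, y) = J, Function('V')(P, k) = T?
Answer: Rational(-1207, 21) ≈ -57.476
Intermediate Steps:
Function('V')(P, k) = 3
z = 0 (z = Add(-3, 3) = 0)
Function('l')(Z) = Rational(-17, 21) (Function('l')(Z) = Add(Mul(-1, Rational(1, 7)), Mul(4, Rational(-1, 6))) = Add(Rational(-1, 7), Rational(-2, 3)) = Rational(-17, 21))
Function('Y')(L, N) = -2 (Function('Y')(L, N) = Add(-2, Add(L, Mul(-1, L))) = Add(-2, 0) = -2)
Mul(Add(73, Function('Y')(-10, 1)), Function('l')(z)) = Mul(Add(73, -2), Rational(-17, 21)) = Mul(71, Rational(-17, 21)) = Rational(-1207, 21)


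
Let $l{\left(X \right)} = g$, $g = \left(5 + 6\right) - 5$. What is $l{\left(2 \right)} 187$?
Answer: $1122$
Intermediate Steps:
$g = 6$ ($g = 11 - 5 = 6$)
$l{\left(X \right)} = 6$
$l{\left(2 \right)} 187 = 6 \cdot 187 = 1122$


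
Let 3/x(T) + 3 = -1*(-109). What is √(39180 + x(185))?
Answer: 11*√3638238/106 ≈ 197.94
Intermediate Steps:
x(T) = 3/106 (x(T) = 3/(-3 - 1*(-109)) = 3/(-3 + 109) = 3/106)
√(39180 + x(185)) = √(39180 + 3/106) = √(4153083/106) = 11*√3638238/106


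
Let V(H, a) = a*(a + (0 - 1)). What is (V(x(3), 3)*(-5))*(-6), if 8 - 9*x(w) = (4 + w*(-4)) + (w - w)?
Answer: 180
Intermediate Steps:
x(w) = 4/9 + 4*w/9 (x(w) = 8/9 - ((4 + w*(-4)) + (w - w))/9 = 8/9 - ((4 - 4*w) + 0)/9 = 8/9 - (4 - 4*w)/9 = 8/9 + (-4/9 + 4*w/9) = 4/9 + 4*w/9)
V(H, a) = a*(-1 + a) (V(H, a) = a*(a - 1) = a*(-1 + a))
(V(x(3), 3)*(-5))*(-6) = ((3*(-1 + 3))*(-5))*(-6) = ((3*2)*(-5))*(-6) = (6*(-5))*(-6) = -30*(-6) = 180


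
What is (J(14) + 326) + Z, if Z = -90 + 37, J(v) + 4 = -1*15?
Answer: 254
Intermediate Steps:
J(v) = -19 (J(v) = -4 - 1*15 = -4 - 15 = -19)
Z = -53
(J(14) + 326) + Z = (-19 + 326) - 53 = 307 - 53 = 254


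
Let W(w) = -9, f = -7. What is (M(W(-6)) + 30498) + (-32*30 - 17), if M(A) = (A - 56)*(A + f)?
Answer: 30561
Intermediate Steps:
M(A) = (-56 + A)*(-7 + A) (M(A) = (A - 56)*(A - 7) = (-56 + A)*(-7 + A))
(M(W(-6)) + 30498) + (-32*30 - 17) = ((392 + (-9)**2 - 63*(-9)) + 30498) + (-32*30 - 17) = ((392 + 81 + 567) + 30498) + (-960 - 17) = (1040 + 30498) - 977 = 31538 - 977 = 30561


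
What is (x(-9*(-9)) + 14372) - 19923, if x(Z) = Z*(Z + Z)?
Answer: 7571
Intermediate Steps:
x(Z) = 2*Z² (x(Z) = Z*(2*Z) = 2*Z²)
(x(-9*(-9)) + 14372) - 19923 = (2*(-9*(-9))² + 14372) - 19923 = (2*81² + 14372) - 19923 = (2*6561 + 14372) - 19923 = (13122 + 14372) - 19923 = 27494 - 19923 = 7571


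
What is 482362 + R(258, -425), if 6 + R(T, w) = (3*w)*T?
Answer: 153406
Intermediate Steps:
R(T, w) = -6 + 3*T*w (R(T, w) = -6 + (3*w)*T = -6 + 3*T*w)
482362 + R(258, -425) = 482362 + (-6 + 3*258*(-425)) = 482362 + (-6 - 328950) = 482362 - 328956 = 153406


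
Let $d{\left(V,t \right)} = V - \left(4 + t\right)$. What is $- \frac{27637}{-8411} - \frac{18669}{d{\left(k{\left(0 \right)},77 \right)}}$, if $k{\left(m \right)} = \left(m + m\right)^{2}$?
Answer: $\frac{53087852}{227097} \approx 233.77$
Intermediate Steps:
$k{\left(m \right)} = 4 m^{2}$ ($k{\left(m \right)} = \left(2 m\right)^{2} = 4 m^{2}$)
$d{\left(V,t \right)} = -4 + V - t$
$- \frac{27637}{-8411} - \frac{18669}{d{\left(k{\left(0 \right)},77 \right)}} = - \frac{27637}{-8411} - \frac{18669}{-4 + 4 \cdot 0^{2} - 77} = \left(-27637\right) \left(- \frac{1}{8411}\right) - \frac{18669}{-4 + 4 \cdot 0 - 77} = \frac{27637}{8411} - \frac{18669}{-4 + 0 - 77} = \frac{27637}{8411} - \frac{18669}{-81} = \frac{27637}{8411} - - \frac{6223}{27} = \frac{27637}{8411} + \frac{6223}{27} = \frac{53087852}{227097}$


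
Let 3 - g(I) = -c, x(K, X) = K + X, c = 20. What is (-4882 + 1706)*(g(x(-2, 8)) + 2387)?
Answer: -7654160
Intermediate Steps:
g(I) = 23 (g(I) = 3 - (-1)*20 = 3 - 1*(-20) = 3 + 20 = 23)
(-4882 + 1706)*(g(x(-2, 8)) + 2387) = (-4882 + 1706)*(23 + 2387) = -3176*2410 = -7654160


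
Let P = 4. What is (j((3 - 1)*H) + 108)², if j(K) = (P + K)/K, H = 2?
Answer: 12100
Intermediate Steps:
j(K) = (4 + K)/K
(j((3 - 1)*H) + 108)² = ((4 + (3 - 1)*2)/(((3 - 1)*2)) + 108)² = ((4 + 2*2)/((2*2)) + 108)² = ((4 + 4)/4 + 108)² = ((¼)*8 + 108)² = (2 + 108)² = 110² = 12100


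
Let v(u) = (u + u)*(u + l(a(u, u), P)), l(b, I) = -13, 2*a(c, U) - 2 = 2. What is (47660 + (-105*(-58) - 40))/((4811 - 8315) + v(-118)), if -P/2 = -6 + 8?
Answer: 26855/13706 ≈ 1.9594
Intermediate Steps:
a(c, U) = 2 (a(c, U) = 1 + (1/2)*2 = 1 + 1 = 2)
P = -4 (P = -2*(-6 + 8) = -2*2 = -4)
v(u) = 2*u*(-13 + u) (v(u) = (u + u)*(u - 13) = (2*u)*(-13 + u) = 2*u*(-13 + u))
(47660 + (-105*(-58) - 40))/((4811 - 8315) + v(-118)) = (47660 + (-105*(-58) - 40))/((4811 - 8315) + 2*(-118)*(-13 - 118)) = (47660 + (6090 - 40))/(-3504 + 2*(-118)*(-131)) = (47660 + 6050)/(-3504 + 30916) = 53710/27412 = 53710*(1/27412) = 26855/13706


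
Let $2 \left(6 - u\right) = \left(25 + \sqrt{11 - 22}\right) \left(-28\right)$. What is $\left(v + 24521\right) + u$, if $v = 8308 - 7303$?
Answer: $25882 + 14 i \sqrt{11} \approx 25882.0 + 46.433 i$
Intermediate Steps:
$v = 1005$ ($v = 8308 - 7303 = 1005$)
$u = 356 + 14 i \sqrt{11}$ ($u = 6 - \frac{\left(25 + \sqrt{11 - 22}\right) \left(-28\right)}{2} = 6 - \frac{\left(25 + \sqrt{-11}\right) \left(-28\right)}{2} = 6 - \frac{\left(25 + i \sqrt{11}\right) \left(-28\right)}{2} = 6 - \frac{-700 - 28 i \sqrt{11}}{2} = 6 + \left(350 + 14 i \sqrt{11}\right) = 356 + 14 i \sqrt{11} \approx 356.0 + 46.433 i$)
$\left(v + 24521\right) + u = \left(1005 + 24521\right) + \left(356 + 14 i \sqrt{11}\right) = 25526 + \left(356 + 14 i \sqrt{11}\right) = 25882 + 14 i \sqrt{11}$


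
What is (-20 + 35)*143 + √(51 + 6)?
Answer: 2145 + √57 ≈ 2152.6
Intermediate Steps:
(-20 + 35)*143 + √(51 + 6) = 15*143 + √57 = 2145 + √57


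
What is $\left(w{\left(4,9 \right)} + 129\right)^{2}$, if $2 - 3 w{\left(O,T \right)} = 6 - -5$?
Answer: $15876$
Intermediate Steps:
$w{\left(O,T \right)} = -3$ ($w{\left(O,T \right)} = \frac{2}{3} - \frac{6 - -5}{3} = \frac{2}{3} - \frac{6 + 5}{3} = \frac{2}{3} - \frac{11}{3} = -3$)
$\left(w{\left(4,9 \right)} + 129\right)^{2} = \left(-3 + 129\right)^{2} = 126^{2} = 15876$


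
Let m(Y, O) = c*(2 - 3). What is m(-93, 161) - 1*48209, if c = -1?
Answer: -48208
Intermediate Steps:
m(Y, O) = 1 (m(Y, O) = -(2 - 3) = -1*(-1) = 1)
m(-93, 161) - 1*48209 = 1 - 1*48209 = 1 - 48209 = -48208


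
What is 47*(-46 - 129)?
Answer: -8225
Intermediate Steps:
47*(-46 - 129) = 47*(-175) = -8225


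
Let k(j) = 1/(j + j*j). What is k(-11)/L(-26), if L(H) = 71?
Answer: 1/7810 ≈ 0.00012804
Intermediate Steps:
k(j) = 1/(j + j²)
k(-11)/L(-26) = (1/((-11)*(1 - 11)))/71 = -1/11/(-10)*(1/71) = -1/11*(-⅒)*(1/71) = (1/110)*(1/71) = 1/7810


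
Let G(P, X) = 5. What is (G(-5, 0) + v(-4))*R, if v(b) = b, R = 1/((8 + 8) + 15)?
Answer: 1/31 ≈ 0.032258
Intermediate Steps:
R = 1/31 (R = 1/(16 + 15) = 1/31 ≈ 0.032258)
(G(-5, 0) + v(-4))*R = (5 - 4)*(1/31) = 1*(1/31) = 1/31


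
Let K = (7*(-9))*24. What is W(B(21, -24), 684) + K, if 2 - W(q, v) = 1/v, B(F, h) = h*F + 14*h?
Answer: -1032841/684 ≈ -1510.0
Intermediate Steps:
K = -1512 (K = -63*24 = -1512)
B(F, h) = 14*h + F*h (B(F, h) = F*h + 14*h = 14*h + F*h)
W(q, v) = 2 - 1/v
W(B(21, -24), 684) + K = (2 - 1/684) - 1512 = 1367/684 - 1512 = -1032841/684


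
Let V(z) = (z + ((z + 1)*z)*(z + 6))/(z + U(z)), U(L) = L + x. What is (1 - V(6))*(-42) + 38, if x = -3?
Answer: 2376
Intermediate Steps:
U(L) = -3 + L (U(L) = L - 3 = -3 + L)
V(z) = (z + z*(1 + z)*(6 + z))/(-3 + 2*z) (V(z) = (z + ((z + 1)*z)*(z + 6))/(z + (-3 + z)) = (z + ((1 + z)*z)*(6 + z))/(-3 + 2*z) = (z + (z*(1 + z))*(6 + z))/(-3 + 2*z) = (z + z*(1 + z)*(6 + z))/(-3 + 2*z))
(1 - V(6))*(-42) + 38 = (1 - 6*(7 + 6**2 + 7*6)/(-3 + 2*6))*(-42) + 38 = (1 - 6*(7 + 36 + 42)/(-3 + 12))*(-42) + 38 = (1 - 6*85/9)*(-42) + 38 = (1 - 1*170/3)*(-42) + 38 = (1 - 170/3)*(-42) + 38 = -167/3*(-42) + 38 = 2338 + 38 = 2376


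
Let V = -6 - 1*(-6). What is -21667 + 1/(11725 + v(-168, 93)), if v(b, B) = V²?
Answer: -254045574/11725 ≈ -21667.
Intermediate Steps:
V = 0 (V = -6 + 6 = 0)
v(b, B) = 0 (v(b, B) = 0² = 0)
-21667 + 1/(11725 + v(-168, 93)) = -21667 + 1/(11725 + 0) = -21667 + 1/11725 = -254045574/11725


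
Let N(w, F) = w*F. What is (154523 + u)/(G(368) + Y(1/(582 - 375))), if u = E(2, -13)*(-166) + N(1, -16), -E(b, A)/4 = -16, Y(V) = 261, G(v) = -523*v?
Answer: -143883/192203 ≈ -0.74860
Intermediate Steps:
E(b, A) = 64 (E(b, A) = -4*(-16) = 64)
N(w, F) = F*w
u = -10640 (u = 64*(-166) - 16*1 = -10624 - 16 = -10640)
(154523 + u)/(G(368) + Y(1/(582 - 375))) = (154523 - 10640)/(-523*368 + 261) = 143883/(-192464 + 261) = 143883/(-192203) = 143883*(-1/192203) = -143883/192203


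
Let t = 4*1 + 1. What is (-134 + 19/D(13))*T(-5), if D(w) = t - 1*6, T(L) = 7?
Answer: -1071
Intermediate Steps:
t = 5 (t = 4 + 1 = 5)
D(w) = -1 (D(w) = 5 - 1*6 = 5 - 6 = -1)
(-134 + 19/D(13))*T(-5) = (-134 + 19/(-1))*7 = (-134 + 19*(-1))*7 = (-134 - 19)*7 = -153*7 = -1071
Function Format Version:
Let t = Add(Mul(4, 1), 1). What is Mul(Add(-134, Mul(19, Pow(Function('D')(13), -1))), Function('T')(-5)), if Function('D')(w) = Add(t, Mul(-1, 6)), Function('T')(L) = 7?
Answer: -1071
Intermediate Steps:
t = 5 (t = Add(4, 1) = 5)
Function('D')(w) = -1 (Function('D')(w) = Add(5, Mul(-1, 6)) = Add(5, -6) = -1)
Mul(Add(-134, Mul(19, Pow(Function('D')(13), -1))), Function('T')(-5)) = Mul(Add(-134, Mul(19, Pow(-1, -1))), 7) = Mul(Add(-134, Mul(19, -1)), 7) = Mul(Add(-134, -19), 7) = Mul(-153, 7) = -1071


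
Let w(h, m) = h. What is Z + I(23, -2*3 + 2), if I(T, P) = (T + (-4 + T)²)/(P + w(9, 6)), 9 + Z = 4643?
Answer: 23554/5 ≈ 4710.8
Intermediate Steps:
Z = 4634 (Z = -9 + 4643 = 4634)
I(T, P) = (T + (-4 + T)²)/(9 + P) (I(T, P) = (T + (-4 + T)²)/(P + 9) = (T + (-4 + T)²)/(9 + P))
Z + I(23, -2*3 + 2) = 4634 + (23 + (-4 + 23)²)/(9 + (-2*3 + 2)) = 4634 + (23 + 19²)/(9 + (-6 + 2)) = 4634 + (23 + 361)/(9 - 4) = 4634 + 384/5 = 23554/5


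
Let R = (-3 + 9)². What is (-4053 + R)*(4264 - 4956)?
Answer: 2779764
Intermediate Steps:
R = 36 (R = 6² = 36)
(-4053 + R)*(4264 - 4956) = (-4053 + 36)*(4264 - 4956) = -4017*(-692) = 2779764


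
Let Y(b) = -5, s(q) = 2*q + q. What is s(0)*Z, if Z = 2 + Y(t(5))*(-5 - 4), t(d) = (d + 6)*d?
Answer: 0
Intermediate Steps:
t(d) = d*(6 + d) (t(d) = (6 + d)*d = d*(6 + d))
s(q) = 3*q
Z = 47 (Z = 2 - 5*(-5 - 4) = 2 - 5*(-9) = 2 + 45 = 47)
s(0)*Z = (3*0)*47 = 0*47 = 0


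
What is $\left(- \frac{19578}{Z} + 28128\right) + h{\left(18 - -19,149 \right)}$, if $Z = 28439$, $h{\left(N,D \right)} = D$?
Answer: $\frac{804150025}{28439} \approx 28276.0$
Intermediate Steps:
$\left(- \frac{19578}{Z} + 28128\right) + h{\left(18 - -19,149 \right)} = \left(- \frac{19578}{28439} + 28128\right) + 149 = \frac{799912614}{28439} + 149 = \frac{804150025}{28439}$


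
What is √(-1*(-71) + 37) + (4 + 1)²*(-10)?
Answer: -250 + 6*√3 ≈ -239.61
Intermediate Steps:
√(-1*(-71) + 37) + (4 + 1)²*(-10) = √(71 + 37) + 5²*(-10) = √108 + 25*(-10) = 6*√3 - 250 = -250 + 6*√3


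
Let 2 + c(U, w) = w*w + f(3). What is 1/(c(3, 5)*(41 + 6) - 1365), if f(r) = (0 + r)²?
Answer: 1/139 ≈ 0.0071942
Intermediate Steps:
f(r) = r²
c(U, w) = 7 + w² (c(U, w) = -2 + (w*w + 3²) = -2 + (w² + 9) = -2 + (9 + w²) = 7 + w²)
1/(c(3, 5)*(41 + 6) - 1365) = 1/((7 + 5²)*(41 + 6) - 1365) = 1/((7 + 25)*47 - 1365) = 1/(32*47 - 1365) = 1/(1504 - 1365) = 1/139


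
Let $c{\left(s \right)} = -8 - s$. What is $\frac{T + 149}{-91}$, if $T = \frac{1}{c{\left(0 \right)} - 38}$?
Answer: $- \frac{979}{598} \approx -1.6371$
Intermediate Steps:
$T = - \frac{1}{46}$ ($T = \frac{1}{\left(-8 - 0\right) - 38} = \frac{1}{\left(-8 + 0\right) - 38} = \frac{1}{-8 - 38} = \frac{1}{-46} = - \frac{1}{46} \approx -0.021739$)
$\frac{T + 149}{-91} = \frac{- \frac{1}{46} + 149}{-91} = \frac{6853}{46} \left(- \frac{1}{91}\right) = - \frac{979}{598}$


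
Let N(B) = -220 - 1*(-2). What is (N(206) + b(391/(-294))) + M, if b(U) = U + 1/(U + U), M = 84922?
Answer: 9736867517/114954 ≈ 84702.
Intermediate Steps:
b(U) = U + 1/(2*U)
N(B) = -218 (N(B) = -220 + 2 = -218)
(N(206) + b(391/(-294))) + M = (-218 + (391/(-294) + 1/(2*((391/(-294)))))) + 84922 = (-218 + (391*(-1/294) + 1/(2*((391*(-1/294)))))) + 84922 = (-218 + (-391/294 + 1/(2*(-391/294)))) + 84922 = (-218 + (-391/294 + (1/2)*(-294/391))) + 84922 = (-218 + (-391/294 - 147/391)) + 84922 = (-218 - 196099/114954) + 84922 = -25256071/114954 + 84922 = 9736867517/114954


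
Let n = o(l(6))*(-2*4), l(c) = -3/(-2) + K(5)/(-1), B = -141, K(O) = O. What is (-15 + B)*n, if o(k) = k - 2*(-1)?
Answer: -1872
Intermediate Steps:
l(c) = -7/2 (l(c) = -3/(-2) + 5/(-1) = -3*(-½) + 5*(-1) = 3/2 - 5 = -7/2)
o(k) = 2 + k (o(k) = k + 2 = 2 + k)
n = 12 (n = (2 - 7/2)*(-2*4) = -3/2*(-8) = 12)
(-15 + B)*n = (-15 - 141)*12 = -156*12 = -1872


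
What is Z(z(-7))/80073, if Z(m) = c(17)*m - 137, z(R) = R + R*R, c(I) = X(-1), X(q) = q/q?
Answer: -95/80073 ≈ -0.0011864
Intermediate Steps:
X(q) = 1
c(I) = 1
z(R) = R + R**2
Z(m) = -137 + m (Z(m) = 1*m - 137 = m - 137 = -137 + m)
Z(z(-7))/80073 = (-137 - 7*(1 - 7))/80073 = (-137 - 7*(-6))*(1/80073) = (-137 + 42)*(1/80073) = -95*1/80073 = -95/80073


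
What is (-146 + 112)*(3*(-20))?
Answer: 2040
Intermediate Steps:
(-146 + 112)*(3*(-20)) = -34*(-60) = 2040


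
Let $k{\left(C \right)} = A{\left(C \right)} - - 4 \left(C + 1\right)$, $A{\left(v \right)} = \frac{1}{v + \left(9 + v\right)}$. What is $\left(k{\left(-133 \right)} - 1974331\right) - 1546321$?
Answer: $- \frac{904943261}{257} \approx -3.5212 \cdot 10^{6}$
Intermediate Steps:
$A{\left(v \right)} = \frac{1}{9 + 2 v}$
$k{\left(C \right)} = 4 + \frac{1}{9 + 2 C} + 4 C$ ($k{\left(C \right)} = \frac{1}{9 + 2 C} - - 4 \left(C + 1\right) = \frac{1}{9 + 2 C} - - 4 \left(1 + C\right) = \frac{1}{9 + 2 C} - \left(-4 - 4 C\right) = \frac{1}{9 + 2 C} + \left(4 + 4 C\right) = 4 + \frac{1}{9 + 2 C} + 4 C$)
$\left(k{\left(-133 \right)} - 1974331\right) - 1546321 = \left(\frac{37 + 8 \left(-133\right)^{2} + 44 \left(-133\right)}{9 + 2 \left(-133\right)} - 1974331\right) - 1546321 = \left(\frac{37 + 8 \cdot 17689 - 5852}{9 - 266} - 1974331\right) - 1546321 = \left(\frac{37 + 141512 - 5852}{-257} - 1974331\right) - 1546321 = \left(\left(- \frac{1}{257}\right) 135697 - 1974331\right) - 1546321 = \left(- \frac{135697}{257} - 1974331\right) - 1546321 = - \frac{507538764}{257} - 1546321 = - \frac{904943261}{257}$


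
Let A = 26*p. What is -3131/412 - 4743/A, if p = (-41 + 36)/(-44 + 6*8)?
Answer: 3704717/26780 ≈ 138.34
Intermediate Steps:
p = -5/4 (p = -5/(-44 + 48) = -5/4 ≈ -1.2500)
A = -65/2 (A = 26*(-5/4) = -65/2 ≈ -32.500)
-3131/412 - 4743/A = -3131/412 - 4743/(-65/2) = -3131*1/412 - 4743*(-2/65) = -3131/412 + 9486/65 = 3704717/26780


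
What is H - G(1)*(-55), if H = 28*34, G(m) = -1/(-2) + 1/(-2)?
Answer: 952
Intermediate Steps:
G(m) = 0 (G(m) = -1*(-½) + 1*(-½) = ½ - ½ = 0)
H = 952
H - G(1)*(-55) = 952 - 0*(-55) = 952 - 1*0 = 952 + 0 = 952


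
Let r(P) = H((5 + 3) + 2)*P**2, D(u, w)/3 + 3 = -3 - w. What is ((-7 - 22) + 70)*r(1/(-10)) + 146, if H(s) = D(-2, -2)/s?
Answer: 36377/250 ≈ 145.51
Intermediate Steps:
D(u, w) = -18 - 3*w (D(u, w) = -9 + 3*(-3 - w) = -9 + (-9 - 3*w) = -18 - 3*w)
H(s) = -12/s (H(s) = (-18 - 3*(-2))/s = (-18 + 6)/s = -12/s)
r(P) = -6*P**2/5 (r(P) = (-12/((5 + 3) + 2))*P**2 = (-12/(8 + 2))*P**2 = (-12/10)*P**2 = (-12*1/10)*P**2 = -6*P**2/5)
((-7 - 22) + 70)*r(1/(-10)) + 146 = ((-7 - 22) + 70)*(-6*(1/(-10))**2/5) + 146 = (-29 + 70)*(-6*(-1/10)**2/5) + 146 = 41*(-6/5*1/100) + 146 = 41*(-3/250) + 146 = -123/250 + 146 = 36377/250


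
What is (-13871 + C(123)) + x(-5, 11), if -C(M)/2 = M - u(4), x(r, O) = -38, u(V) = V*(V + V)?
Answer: -14091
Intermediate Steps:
u(V) = 2*V² (u(V) = V*(2*V) = 2*V²)
C(M) = 64 - 2*M (C(M) = -2*(M - 2*4²) = -2*(M - 2*16) = -2*(M - 1*32) = -2*(M - 32) = -2*(-32 + M) = 64 - 2*M)
(-13871 + C(123)) + x(-5, 11) = (-13871 + (64 - 2*123)) - 38 = (-13871 + (64 - 246)) - 38 = (-13871 - 182) - 38 = -14053 - 38 = -14091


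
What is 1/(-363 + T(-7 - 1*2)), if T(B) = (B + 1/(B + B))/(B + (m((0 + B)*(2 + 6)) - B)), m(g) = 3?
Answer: -54/19765 ≈ -0.0027321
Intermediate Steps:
T(B) = B/3 + 1/(6*B) (T(B) = (B + 1/(B + B))/(B + (3 - B)) = (B + 1/(2*B))/3 = (B + 1/(2*B))*(⅓) = B/3 + 1/(6*B))
1/(-363 + T(-7 - 1*2)) = 1/(-363 + ((-7 - 1*2)/3 + 1/(6*(-7 - 1*2)))) = 1/(-363 + ((-7 - 2)/3 + 1/(6*(-7 - 2)))) = 1/(-363 + ((⅓)*(-9) + (⅙)/(-9))) = 1/(-363 + (-3 + (⅙)*(-⅑))) = 1/(-363 + (-3 - 1/54)) = 1/(-363 - 163/54) = 1/(-19765/54) = -54/19765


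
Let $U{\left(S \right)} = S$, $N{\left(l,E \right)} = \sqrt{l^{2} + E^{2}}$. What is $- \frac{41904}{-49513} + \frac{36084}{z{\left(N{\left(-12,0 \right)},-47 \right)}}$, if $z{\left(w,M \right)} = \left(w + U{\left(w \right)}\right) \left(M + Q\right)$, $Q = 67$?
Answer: $\frac{150561751}{1980520} \approx 76.021$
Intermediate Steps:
$N{\left(l,E \right)} = \sqrt{E^{2} + l^{2}}$
$z{\left(w,M \right)} = 2 w \left(67 + M\right)$ ($z{\left(w,M \right)} = \left(w + w\right) \left(M + 67\right) = 2 w \left(67 + M\right)$)
$- \frac{41904}{-49513} + \frac{36084}{z{\left(N{\left(-12,0 \right)},-47 \right)}} = - \frac{41904}{-49513} + \frac{36084}{2 \sqrt{0^{2} + \left(-12\right)^{2}} \left(67 - 47\right)} = \left(-41904\right) \left(- \frac{1}{49513}\right) + \frac{36084}{2 \sqrt{0 + 144} \cdot 20} = \frac{41904}{49513} + \frac{36084}{2 \sqrt{144} \cdot 20} = \frac{41904}{49513} + \frac{36084}{2 \cdot 12 \cdot 20} = \frac{41904}{49513} + \frac{36084}{480} = \frac{41904}{49513} + 36084 \cdot \frac{1}{480} = \frac{41904}{49513} + \frac{3007}{40} = \frac{150561751}{1980520}$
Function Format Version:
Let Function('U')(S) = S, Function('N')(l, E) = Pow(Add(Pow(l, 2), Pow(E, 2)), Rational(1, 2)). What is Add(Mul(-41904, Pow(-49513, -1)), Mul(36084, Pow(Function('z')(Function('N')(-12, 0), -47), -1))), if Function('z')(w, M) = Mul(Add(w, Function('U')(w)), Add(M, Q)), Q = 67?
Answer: Rational(150561751, 1980520) ≈ 76.021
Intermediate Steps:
Function('N')(l, E) = Pow(Add(Pow(E, 2), Pow(l, 2)), Rational(1, 2))
Function('z')(w, M) = Mul(2, w, Add(67, M)) (Function('z')(w, M) = Mul(Add(w, w), Add(M, 67)) = Mul(Mul(2, w), Add(67, M)) = Mul(2, w, Add(67, M)))
Add(Mul(-41904, Pow(-49513, -1)), Mul(36084, Pow(Function('z')(Function('N')(-12, 0), -47), -1))) = Add(Mul(-41904, Pow(-49513, -1)), Mul(36084, Pow(Mul(2, Pow(Add(Pow(0, 2), Pow(-12, 2)), Rational(1, 2)), Add(67, -47)), -1))) = Add(Mul(-41904, Rational(-1, 49513)), Mul(36084, Pow(Mul(2, Pow(Add(0, 144), Rational(1, 2)), 20), -1))) = Add(Rational(41904, 49513), Mul(36084, Pow(Mul(2, Pow(144, Rational(1, 2)), 20), -1))) = Add(Rational(41904, 49513), Mul(36084, Pow(Mul(2, 12, 20), -1))) = Add(Rational(41904, 49513), Mul(36084, Pow(480, -1))) = Add(Rational(41904, 49513), Mul(36084, Rational(1, 480))) = Add(Rational(41904, 49513), Rational(3007, 40)) = Rational(150561751, 1980520)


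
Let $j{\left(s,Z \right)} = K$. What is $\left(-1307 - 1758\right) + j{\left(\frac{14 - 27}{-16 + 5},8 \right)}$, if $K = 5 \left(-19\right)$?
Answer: $-3160$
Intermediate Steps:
$K = -95$
$j{\left(s,Z \right)} = -95$
$\left(-1307 - 1758\right) + j{\left(\frac{14 - 27}{-16 + 5},8 \right)} = \left(-1307 - 1758\right) - 95 = -3065 - 95 = -3160$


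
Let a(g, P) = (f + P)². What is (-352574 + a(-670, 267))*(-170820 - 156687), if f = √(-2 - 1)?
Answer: 92123789016 - 174888738*I*√3 ≈ 9.2124e+10 - 3.0292e+8*I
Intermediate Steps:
f = I*√3 (f = √(-3) = I*√3 ≈ 1.732*I)
a(g, P) = (P + I*√3)² (a(g, P) = (I*√3 + P)² = (P + I*√3)²)
(-352574 + a(-670, 267))*(-170820 - 156687) = (-352574 + (267 + I*√3)²)*(-170820 - 156687) = (-352574 + (267 + I*√3)²)*(-327507) = 115470453018 - 327507*(267 + I*√3)²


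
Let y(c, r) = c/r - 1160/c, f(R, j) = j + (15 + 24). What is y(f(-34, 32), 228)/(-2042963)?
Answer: 259439/33071485044 ≈ 7.8448e-6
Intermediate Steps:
f(R, j) = 39 + j (f(R, j) = j + 39 = 39 + j)
y(c, r) = -1160/c + c/r
y(f(-34, 32), 228)/(-2042963) = (-1160/(39 + 32) + (39 + 32)/228)/(-2042963) = (-1160/71 + 71*(1/228))*(-1/2042963) = (-1160*1/71 + 71/228)*(-1/2042963) = (-1160/71 + 71/228)*(-1/2042963) = -259439/16188*(-1/2042963) = 259439/33071485044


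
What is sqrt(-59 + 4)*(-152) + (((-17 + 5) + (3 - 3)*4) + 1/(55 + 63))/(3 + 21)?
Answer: -1415/2832 - 152*I*sqrt(55) ≈ -0.49965 - 1127.3*I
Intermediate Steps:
sqrt(-59 + 4)*(-152) + (((-17 + 5) + (3 - 3)*4) + 1/(55 + 63))/(3 + 21) = sqrt(-55)*(-152) + ((-12 + 0*4) + 1/118)/24 = (I*sqrt(55))*(-152) + ((-12 + 0) + 1/118)*(1/24) = -152*I*sqrt(55) + (-12 + 1/118)*(1/24) = -152*I*sqrt(55) - 1415/118*1/24 = -152*I*sqrt(55) - 1415/2832 = -1415/2832 - 152*I*sqrt(55)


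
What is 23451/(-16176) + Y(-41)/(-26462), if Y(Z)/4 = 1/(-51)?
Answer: -5274752293/3638419152 ≈ -1.4497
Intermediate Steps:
Y(Z) = -4/51 (Y(Z) = 4/(-51) = 4*(-1/51) = -4/51)
23451/(-16176) + Y(-41)/(-26462) = 23451/(-16176) - 4/51/(-26462) = 23451*(-1/16176) - 4/51*(-1/26462) = -7817/5392 + 2/674781 = -5274752293/3638419152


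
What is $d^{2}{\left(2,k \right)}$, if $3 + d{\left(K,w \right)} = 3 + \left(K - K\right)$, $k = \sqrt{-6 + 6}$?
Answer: $0$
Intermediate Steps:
$k = 0$ ($k = \sqrt{0} = 0$)
$d{\left(K,w \right)} = 0$ ($d{\left(K,w \right)} = -3 + \left(3 + \left(K - K\right)\right) = -3 + \left(3 + 0\right) = -3 + 3 = 0$)
$d^{2}{\left(2,k \right)} = 0^{2} = 0$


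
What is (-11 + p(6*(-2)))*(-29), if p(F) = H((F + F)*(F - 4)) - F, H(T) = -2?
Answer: 29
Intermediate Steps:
p(F) = -2 - F
(-11 + p(6*(-2)))*(-29) = (-11 + (-2 - 6*(-2)))*(-29) = (-11 + (-2 - 1*(-12)))*(-29) = (-11 + (-2 + 12))*(-29) = (-11 + 10)*(-29) = -1*(-29) = 29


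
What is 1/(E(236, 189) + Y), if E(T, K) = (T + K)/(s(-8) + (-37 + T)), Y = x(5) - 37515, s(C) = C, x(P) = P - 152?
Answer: -191/7193017 ≈ -2.6554e-5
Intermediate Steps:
x(P) = -152 + P
Y = -37662 (Y = (-152 + 5) - 37515 = -147 - 37515 = -37662)
E(T, K) = (K + T)/(-45 + T) (E(T, K) = (T + K)/(-8 + (-37 + T)) = (K + T)/(-45 + T))
1/(E(236, 189) + Y) = 1/((189 + 236)/(-45 + 236) - 37662) = 1/(425/191 - 37662) = 1/(-7193017/191) = -191/7193017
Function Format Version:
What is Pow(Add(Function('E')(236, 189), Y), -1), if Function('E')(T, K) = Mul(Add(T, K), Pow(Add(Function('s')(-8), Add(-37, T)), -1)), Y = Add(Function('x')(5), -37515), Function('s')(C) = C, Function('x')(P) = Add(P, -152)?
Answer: Rational(-191, 7193017) ≈ -2.6554e-5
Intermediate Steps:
Function('x')(P) = Add(-152, P)
Y = -37662 (Y = Add(Add(-152, 5), -37515) = Add(-147, -37515) = -37662)
Function('E')(T, K) = Mul(Pow(Add(-45, T), -1), Add(K, T)) (Function('E')(T, K) = Mul(Add(T, K), Pow(Add(-8, Add(-37, T)), -1)) = Mul(Add(K, T), Pow(Add(-45, T), -1)) = Mul(Pow(Add(-45, T), -1), Add(K, T)))
Pow(Add(Function('E')(236, 189), Y), -1) = Pow(Add(Mul(Pow(Add(-45, 236), -1), Add(189, 236)), -37662), -1) = Pow(Add(Mul(Pow(191, -1), 425), -37662), -1) = Pow(Add(Mul(Rational(1, 191), 425), -37662), -1) = Pow(Add(Rational(425, 191), -37662), -1) = Pow(Rational(-7193017, 191), -1) = Rational(-191, 7193017)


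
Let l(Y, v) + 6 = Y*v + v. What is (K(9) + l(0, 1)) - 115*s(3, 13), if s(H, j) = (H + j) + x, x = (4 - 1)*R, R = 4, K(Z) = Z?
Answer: -3216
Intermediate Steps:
l(Y, v) = -6 + v + Y*v (l(Y, v) = -6 + (Y*v + v) = -6 + (v + Y*v) = -6 + v + Y*v)
x = 12 (x = (4 - 1)*4 = 3*4 = 12)
s(H, j) = 12 + H + j (s(H, j) = (H + j) + 12 = 12 + H + j)
(K(9) + l(0, 1)) - 115*s(3, 13) = (9 + (-6 + 1 + 0*1)) - 115*(12 + 3 + 13) = (9 + (-6 + 1 + 0)) - 115*28 = (9 - 5) - 3220 = 4 - 3220 = -3216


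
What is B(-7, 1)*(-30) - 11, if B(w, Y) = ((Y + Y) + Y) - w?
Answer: -311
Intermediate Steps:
B(w, Y) = -w + 3*Y (B(w, Y) = (2*Y + Y) - w = 3*Y - w = -w + 3*Y)
B(-7, 1)*(-30) - 11 = (-1*(-7) + 3*1)*(-30) - 11 = (7 + 3)*(-30) - 11 = 10*(-30) - 11 = -300 - 11 = -311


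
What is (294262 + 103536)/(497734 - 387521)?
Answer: 397798/110213 ≈ 3.6094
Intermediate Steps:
(294262 + 103536)/(497734 - 387521) = 397798/110213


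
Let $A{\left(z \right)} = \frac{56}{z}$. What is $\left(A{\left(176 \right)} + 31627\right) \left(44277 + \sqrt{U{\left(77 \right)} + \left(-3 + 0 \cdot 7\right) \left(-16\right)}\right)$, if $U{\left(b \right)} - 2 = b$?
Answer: $\frac{30807980877}{22} + \frac{695801 \sqrt{127}}{22} \approx 1.4007 \cdot 10^{9}$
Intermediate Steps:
$U{\left(b \right)} = 2 + b$
$\left(A{\left(176 \right)} + 31627\right) \left(44277 + \sqrt{U{\left(77 \right)} + \left(-3 + 0 \cdot 7\right) \left(-16\right)}\right) = \left(\frac{56}{176} + 31627\right) \left(44277 + \sqrt{\left(2 + 77\right) + \left(-3 + 0 \cdot 7\right) \left(-16\right)}\right) = \left(56 \cdot \frac{1}{176} + 31627\right) \left(44277 + \sqrt{79 + \left(-3 + 0\right) \left(-16\right)}\right) = \left(\frac{7}{22} + 31627\right) \left(44277 + \sqrt{79 - -48}\right) = \frac{695801 \left(44277 + \sqrt{79 + 48}\right)}{22} = \frac{695801 \left(44277 + \sqrt{127}\right)}{22} = \frac{30807980877}{22} + \frac{695801 \sqrt{127}}{22}$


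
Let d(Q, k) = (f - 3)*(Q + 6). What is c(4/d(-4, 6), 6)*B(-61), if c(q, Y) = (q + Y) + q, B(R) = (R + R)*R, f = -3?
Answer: 119072/3 ≈ 39691.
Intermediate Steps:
d(Q, k) = -36 - 6*Q (d(Q, k) = (-3 - 3)*(Q + 6) = -6*(6 + Q) = -36 - 6*Q)
B(R) = 2*R**2 (B(R) = (2*R)*R = 2*R**2)
c(q, Y) = Y + 2*q (c(q, Y) = (Y + q) + q = Y + 2*q)
c(4/d(-4, 6), 6)*B(-61) = (6 + 2*(4/(-36 - 6*(-4))))*(2*(-61)**2) = (6 + 2*(4/(-36 + 24)))*(2*3721) = (6 + 2*(4/(-12)))*7442 = (6 + 2*(4*(-1/12)))*7442 = (6 + 2*(-1/3))*7442 = (6 - 2/3)*7442 = (16/3)*7442 = 119072/3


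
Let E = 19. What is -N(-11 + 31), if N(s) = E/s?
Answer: -19/20 ≈ -0.95000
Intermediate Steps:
N(s) = 19/s
-N(-11 + 31) = -19/(-11 + 31) = -19/20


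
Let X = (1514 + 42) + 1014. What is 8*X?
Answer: 20560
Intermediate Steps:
X = 2570 (X = 1556 + 1014 = 2570)
8*X = 8*2570 = 20560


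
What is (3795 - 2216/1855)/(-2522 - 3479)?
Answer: -7037509/11131855 ≈ -0.63220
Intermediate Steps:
(3795 - 2216/1855)/(-2522 - 3479) = (3795 - 2216*1/1855)/(-6001) = (3795 - 2216/1855)*(-1/6001) = (7037509/1855)*(-1/6001) = -7037509/11131855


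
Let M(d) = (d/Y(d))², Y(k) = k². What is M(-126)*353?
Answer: 353/15876 ≈ 0.022235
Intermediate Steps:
M(d) = d⁻² (M(d) = (d/(d²))² = (d/d²)² = (1/d)² = d⁻²)
M(-126)*353 = 353/(-126)² = (1/15876)*353 = 353/15876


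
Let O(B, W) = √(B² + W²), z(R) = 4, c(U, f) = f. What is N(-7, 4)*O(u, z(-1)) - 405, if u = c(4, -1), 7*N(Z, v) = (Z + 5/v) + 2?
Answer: -405 - 15*√17/28 ≈ -407.21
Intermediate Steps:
N(Z, v) = 2/7 + Z/7 + 5/(7*v) (N(Z, v) = ((Z + 5/v) + 2)/7 = (2 + Z + 5/v)/7 = 2/7 + Z/7 + 5/(7*v))
u = -1
N(-7, 4)*O(u, z(-1)) - 405 = ((⅐)*(5 + 4*(2 - 7))/4)*√((-1)² + 4²) - 405 = ((⅐)*(¼)*(5 + 4*(-5)))*√(1 + 16) - 405 = ((⅐)*(¼)*(5 - 20))*√17 - 405 = ((⅐)*(¼)*(-15))*√17 - 405 = -15*√17/28 - 405 = -405 - 15*√17/28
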